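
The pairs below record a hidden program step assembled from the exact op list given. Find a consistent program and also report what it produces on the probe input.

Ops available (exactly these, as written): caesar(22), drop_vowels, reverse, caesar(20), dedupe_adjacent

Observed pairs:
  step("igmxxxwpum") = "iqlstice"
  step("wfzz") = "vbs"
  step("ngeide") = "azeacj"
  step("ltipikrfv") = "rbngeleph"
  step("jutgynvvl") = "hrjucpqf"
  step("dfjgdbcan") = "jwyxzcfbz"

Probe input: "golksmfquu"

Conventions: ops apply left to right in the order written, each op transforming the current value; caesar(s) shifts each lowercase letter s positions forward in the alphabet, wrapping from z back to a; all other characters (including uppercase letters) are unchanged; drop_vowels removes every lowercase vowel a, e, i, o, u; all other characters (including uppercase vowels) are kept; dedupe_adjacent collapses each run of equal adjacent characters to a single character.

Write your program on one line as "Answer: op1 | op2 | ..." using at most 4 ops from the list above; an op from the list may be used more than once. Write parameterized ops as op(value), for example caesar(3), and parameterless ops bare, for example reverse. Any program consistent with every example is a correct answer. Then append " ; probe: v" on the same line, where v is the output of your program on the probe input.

caesar(22) | reverse | dedupe_adjacent ; probe: "qmbioghkc"

Check, running the answer program on each example:
  "igmxxxwpum" -> "ecitttslqi" -> "iqlstttice" -> "iqlstice"
  "wfzz" -> "sbvv" -> "vvbs" -> "vbs"
  "ngeide" -> "jcaeza" -> "azeacj" -> "azeacj"
  "ltipikrfv" -> "hpelegnbr" -> "rbngeleph" -> "rbngeleph"
  "jutgynvvl" -> "fqpcujrrh" -> "hrrjucpqf" -> "hrjucpqf"
  "dfjgdbcan" -> "zbfczxywj" -> "jwyxzcfbz" -> "jwyxzcfbz"
  probe: "golksmfquu" -> "ckhgoibmqq" -> "qqmbioghkc" -> "qmbioghkc"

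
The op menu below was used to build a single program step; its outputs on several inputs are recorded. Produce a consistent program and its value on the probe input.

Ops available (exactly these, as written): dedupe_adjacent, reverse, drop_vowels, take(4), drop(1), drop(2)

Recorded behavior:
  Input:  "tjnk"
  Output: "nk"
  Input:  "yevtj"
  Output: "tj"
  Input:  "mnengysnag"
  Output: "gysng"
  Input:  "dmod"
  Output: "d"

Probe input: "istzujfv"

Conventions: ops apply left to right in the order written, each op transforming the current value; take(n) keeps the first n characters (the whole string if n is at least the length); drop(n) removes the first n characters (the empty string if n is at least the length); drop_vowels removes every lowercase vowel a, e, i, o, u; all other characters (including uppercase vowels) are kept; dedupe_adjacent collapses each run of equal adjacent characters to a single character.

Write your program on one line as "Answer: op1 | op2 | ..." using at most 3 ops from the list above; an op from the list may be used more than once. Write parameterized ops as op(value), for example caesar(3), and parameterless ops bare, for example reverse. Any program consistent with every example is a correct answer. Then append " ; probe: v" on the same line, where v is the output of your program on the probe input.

drop_vowels | dedupe_adjacent | drop(2) ; probe: "zjfv"

Check, running the answer program on each example:
  "tjnk" -> "tjnk" -> "tjnk" -> "nk"
  "yevtj" -> "yvtj" -> "yvtj" -> "tj"
  "mnengysnag" -> "mnngysng" -> "mngysng" -> "gysng"
  "dmod" -> "dmd" -> "dmd" -> "d"
  probe: "istzujfv" -> "stzjfv" -> "stzjfv" -> "zjfv"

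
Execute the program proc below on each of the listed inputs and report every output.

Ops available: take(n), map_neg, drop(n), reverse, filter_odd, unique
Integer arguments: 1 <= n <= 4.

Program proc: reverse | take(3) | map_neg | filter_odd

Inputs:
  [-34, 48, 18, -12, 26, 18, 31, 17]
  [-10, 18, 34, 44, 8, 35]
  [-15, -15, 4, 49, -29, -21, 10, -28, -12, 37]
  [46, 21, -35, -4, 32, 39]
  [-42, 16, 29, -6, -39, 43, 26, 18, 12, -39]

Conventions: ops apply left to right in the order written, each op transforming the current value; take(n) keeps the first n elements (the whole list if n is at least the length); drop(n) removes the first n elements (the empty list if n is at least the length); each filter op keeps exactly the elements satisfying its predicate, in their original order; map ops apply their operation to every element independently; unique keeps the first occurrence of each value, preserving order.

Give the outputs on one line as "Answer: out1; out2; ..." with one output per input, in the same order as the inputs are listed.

Execution, op by op:
  [-34, 48, 18, -12, 26, 18, 31, 17] -> [17, 31, 18, 26, -12, 18, 48, -34] -> [17, 31, 18] -> [-17, -31, -18] -> [-17, -31]
  [-10, 18, 34, 44, 8, 35] -> [35, 8, 44, 34, 18, -10] -> [35, 8, 44] -> [-35, -8, -44] -> [-35]
  [-15, -15, 4, 49, -29, -21, 10, -28, -12, 37] -> [37, -12, -28, 10, -21, -29, 49, 4, -15, -15] -> [37, -12, -28] -> [-37, 12, 28] -> [-37]
  [46, 21, -35, -4, 32, 39] -> [39, 32, -4, -35, 21, 46] -> [39, 32, -4] -> [-39, -32, 4] -> [-39]
  [-42, 16, 29, -6, -39, 43, 26, 18, 12, -39] -> [-39, 12, 18, 26, 43, -39, -6, 29, 16, -42] -> [-39, 12, 18] -> [39, -12, -18] -> [39]

[-17, -31]; [-35]; [-37]; [-39]; [39]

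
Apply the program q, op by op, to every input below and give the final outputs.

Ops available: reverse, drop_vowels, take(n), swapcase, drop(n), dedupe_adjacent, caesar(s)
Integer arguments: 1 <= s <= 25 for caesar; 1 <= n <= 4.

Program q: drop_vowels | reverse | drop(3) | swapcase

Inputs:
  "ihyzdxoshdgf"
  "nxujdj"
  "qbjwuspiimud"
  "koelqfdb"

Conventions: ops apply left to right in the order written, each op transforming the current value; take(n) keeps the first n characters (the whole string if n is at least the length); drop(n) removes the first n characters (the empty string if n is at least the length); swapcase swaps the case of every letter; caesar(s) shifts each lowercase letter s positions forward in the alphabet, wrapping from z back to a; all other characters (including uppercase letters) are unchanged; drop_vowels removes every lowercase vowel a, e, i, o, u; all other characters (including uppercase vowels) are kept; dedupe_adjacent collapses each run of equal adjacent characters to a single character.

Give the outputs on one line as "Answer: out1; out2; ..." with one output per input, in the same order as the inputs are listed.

Execution, op by op:
  "ihyzdxoshdgf" -> "hyzdxshdgf" -> "fgdhsxdzyh" -> "hsxdzyh" -> "HSXDZYH"
  "nxujdj" -> "nxjdj" -> "jdjxn" -> "xn" -> "XN"
  "qbjwuspiimud" -> "qbjwspmd" -> "dmpswjbq" -> "swjbq" -> "SWJBQ"
  "koelqfdb" -> "klqfdb" -> "bdfqlk" -> "qlk" -> "QLK"

"HSXDZYH"; "XN"; "SWJBQ"; "QLK"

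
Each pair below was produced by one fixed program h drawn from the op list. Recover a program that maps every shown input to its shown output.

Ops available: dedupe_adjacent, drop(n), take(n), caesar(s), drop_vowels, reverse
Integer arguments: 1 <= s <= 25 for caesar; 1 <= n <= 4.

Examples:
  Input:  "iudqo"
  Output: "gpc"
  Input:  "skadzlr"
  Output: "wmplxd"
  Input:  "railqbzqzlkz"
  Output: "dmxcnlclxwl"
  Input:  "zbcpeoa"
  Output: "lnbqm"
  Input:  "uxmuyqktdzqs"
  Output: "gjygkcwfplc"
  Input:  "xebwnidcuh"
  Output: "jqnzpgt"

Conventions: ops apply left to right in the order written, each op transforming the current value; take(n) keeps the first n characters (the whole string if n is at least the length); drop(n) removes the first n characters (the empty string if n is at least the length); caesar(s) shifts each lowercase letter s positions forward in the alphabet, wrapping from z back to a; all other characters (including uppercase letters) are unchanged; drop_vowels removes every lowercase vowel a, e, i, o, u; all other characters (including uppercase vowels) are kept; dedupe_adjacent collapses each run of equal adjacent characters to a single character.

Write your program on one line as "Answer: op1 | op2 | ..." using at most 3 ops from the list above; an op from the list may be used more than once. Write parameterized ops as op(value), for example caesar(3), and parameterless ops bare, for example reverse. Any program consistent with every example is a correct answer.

caesar(12) | drop_vowels

Check, running the answer program on each example:
  "iudqo" -> "ugpca" -> "gpc"
  "skadzlr" -> "ewmplxd" -> "wmplxd"
  "railqbzqzlkz" -> "dmuxcnlclxwl" -> "dmxcnlclxwl"
  "zbcpeoa" -> "lnobqam" -> "lnbqm"
  "uxmuyqktdzqs" -> "gjygkcwfplce" -> "gjygkcwfplc"
  "xebwnidcuh" -> "jqnizupogt" -> "jqnzpgt"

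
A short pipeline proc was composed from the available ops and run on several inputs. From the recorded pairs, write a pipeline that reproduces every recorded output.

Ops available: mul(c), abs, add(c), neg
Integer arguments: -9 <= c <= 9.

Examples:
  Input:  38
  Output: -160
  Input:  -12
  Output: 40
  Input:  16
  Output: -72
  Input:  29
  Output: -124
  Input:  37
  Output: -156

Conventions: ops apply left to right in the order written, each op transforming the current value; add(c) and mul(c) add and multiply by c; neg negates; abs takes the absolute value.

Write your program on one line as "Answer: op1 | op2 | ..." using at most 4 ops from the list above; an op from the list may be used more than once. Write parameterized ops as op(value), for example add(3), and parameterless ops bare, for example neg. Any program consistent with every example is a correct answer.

neg | add(-2) | neg | mul(-4)

Check, running the answer program on each example:
  38 -> -38 -> -40 -> 40 -> -160
  -12 -> 12 -> 10 -> -10 -> 40
  16 -> -16 -> -18 -> 18 -> -72
  29 -> -29 -> -31 -> 31 -> -124
  37 -> -37 -> -39 -> 39 -> -156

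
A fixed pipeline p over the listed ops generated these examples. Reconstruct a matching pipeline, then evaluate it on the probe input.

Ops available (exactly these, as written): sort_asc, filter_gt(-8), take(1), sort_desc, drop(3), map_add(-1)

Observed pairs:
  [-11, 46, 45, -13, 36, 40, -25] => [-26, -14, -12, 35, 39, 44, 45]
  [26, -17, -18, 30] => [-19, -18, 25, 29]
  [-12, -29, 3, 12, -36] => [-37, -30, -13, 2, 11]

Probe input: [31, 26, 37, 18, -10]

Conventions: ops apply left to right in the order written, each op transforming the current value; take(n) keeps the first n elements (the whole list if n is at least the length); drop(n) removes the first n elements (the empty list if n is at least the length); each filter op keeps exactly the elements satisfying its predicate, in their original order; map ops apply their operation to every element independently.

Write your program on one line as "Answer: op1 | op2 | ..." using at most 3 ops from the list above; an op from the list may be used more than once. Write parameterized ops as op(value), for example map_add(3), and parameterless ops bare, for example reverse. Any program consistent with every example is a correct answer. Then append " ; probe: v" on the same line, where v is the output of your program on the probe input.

sort_asc | map_add(-1) ; probe: [-11, 17, 25, 30, 36]

Check, running the answer program on each example:
  [-11, 46, 45, -13, 36, 40, -25] -> [-25, -13, -11, 36, 40, 45, 46] -> [-26, -14, -12, 35, 39, 44, 45]
  [26, -17, -18, 30] -> [-18, -17, 26, 30] -> [-19, -18, 25, 29]
  [-12, -29, 3, 12, -36] -> [-36, -29, -12, 3, 12] -> [-37, -30, -13, 2, 11]
  probe: [31, 26, 37, 18, -10] -> [-10, 18, 26, 31, 37] -> [-11, 17, 25, 30, 36]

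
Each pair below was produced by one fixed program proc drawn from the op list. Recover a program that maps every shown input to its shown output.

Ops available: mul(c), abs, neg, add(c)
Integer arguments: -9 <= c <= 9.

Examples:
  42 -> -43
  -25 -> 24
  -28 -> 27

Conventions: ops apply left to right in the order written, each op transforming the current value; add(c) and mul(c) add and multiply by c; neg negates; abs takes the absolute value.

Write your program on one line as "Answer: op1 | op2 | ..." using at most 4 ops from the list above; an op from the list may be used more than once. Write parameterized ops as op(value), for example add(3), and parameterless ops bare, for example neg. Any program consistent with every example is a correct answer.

neg | add(3) | add(-8) | add(4)

Check, running the answer program on each example:
  42 -> -42 -> -39 -> -47 -> -43
  -25 -> 25 -> 28 -> 20 -> 24
  -28 -> 28 -> 31 -> 23 -> 27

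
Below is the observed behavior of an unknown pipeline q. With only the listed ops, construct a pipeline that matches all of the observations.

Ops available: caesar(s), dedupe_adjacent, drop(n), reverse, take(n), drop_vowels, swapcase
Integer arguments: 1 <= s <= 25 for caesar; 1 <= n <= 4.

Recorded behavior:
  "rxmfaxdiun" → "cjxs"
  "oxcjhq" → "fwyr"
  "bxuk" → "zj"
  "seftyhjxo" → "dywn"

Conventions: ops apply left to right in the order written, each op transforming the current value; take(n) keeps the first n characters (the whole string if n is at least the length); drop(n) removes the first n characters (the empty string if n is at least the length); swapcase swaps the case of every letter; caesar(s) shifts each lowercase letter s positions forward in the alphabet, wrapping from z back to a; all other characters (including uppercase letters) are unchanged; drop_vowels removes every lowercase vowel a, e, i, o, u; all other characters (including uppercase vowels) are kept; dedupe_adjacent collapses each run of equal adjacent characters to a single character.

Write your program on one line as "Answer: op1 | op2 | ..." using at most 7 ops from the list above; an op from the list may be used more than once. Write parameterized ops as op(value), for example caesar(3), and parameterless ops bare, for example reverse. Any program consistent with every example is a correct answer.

caesar(3) | drop(1) | reverse | drop_vowels | take(4) | caesar(12)

Check, running the answer program on each example:
  "rxmfaxdiun" -> "uapidaglxq" -> "apidaglxq" -> "qxlgadipa" -> "qxlgdp" -> "qxlg" -> "cjxs"
  "oxcjhq" -> "rafmkt" -> "afmkt" -> "tkmfa" -> "tkmf" -> "tkmf" -> "fwyr"
  "bxuk" -> "eaxn" -> "axn" -> "nxa" -> "nx" -> "nx" -> "zj"
  "seftyhjxo" -> "vhiwbkmar" -> "hiwbkmar" -> "ramkbwih" -> "rmkbwh" -> "rmkb" -> "dywn"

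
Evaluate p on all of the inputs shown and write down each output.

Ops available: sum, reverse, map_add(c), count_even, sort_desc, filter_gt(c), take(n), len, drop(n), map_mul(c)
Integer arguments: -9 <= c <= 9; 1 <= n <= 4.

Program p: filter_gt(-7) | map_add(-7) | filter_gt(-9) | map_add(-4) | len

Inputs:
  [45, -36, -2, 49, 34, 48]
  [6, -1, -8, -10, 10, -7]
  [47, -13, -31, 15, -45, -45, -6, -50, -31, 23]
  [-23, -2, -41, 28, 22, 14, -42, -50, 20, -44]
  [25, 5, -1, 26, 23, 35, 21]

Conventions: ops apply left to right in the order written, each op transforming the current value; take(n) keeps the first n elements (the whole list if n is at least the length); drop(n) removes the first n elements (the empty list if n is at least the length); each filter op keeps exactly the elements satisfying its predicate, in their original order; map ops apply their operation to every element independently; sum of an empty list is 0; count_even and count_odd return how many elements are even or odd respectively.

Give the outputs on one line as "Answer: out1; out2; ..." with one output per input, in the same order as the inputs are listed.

4; 3; 3; 4; 7

Execution, op by op:
  [45, -36, -2, 49, 34, 48] -> [45, -2, 49, 34, 48] -> [38, -9, 42, 27, 41] -> [38, 42, 27, 41] -> [34, 38, 23, 37] -> 4
  [6, -1, -8, -10, 10, -7] -> [6, -1, 10] -> [-1, -8, 3] -> [-1, -8, 3] -> [-5, -12, -1] -> 3
  [47, -13, -31, 15, -45, -45, -6, -50, -31, 23] -> [47, 15, -6, 23] -> [40, 8, -13, 16] -> [40, 8, 16] -> [36, 4, 12] -> 3
  [-23, -2, -41, 28, 22, 14, -42, -50, 20, -44] -> [-2, 28, 22, 14, 20] -> [-9, 21, 15, 7, 13] -> [21, 15, 7, 13] -> [17, 11, 3, 9] -> 4
  [25, 5, -1, 26, 23, 35, 21] -> [25, 5, -1, 26, 23, 35, 21] -> [18, -2, -8, 19, 16, 28, 14] -> [18, -2, -8, 19, 16, 28, 14] -> [14, -6, -12, 15, 12, 24, 10] -> 7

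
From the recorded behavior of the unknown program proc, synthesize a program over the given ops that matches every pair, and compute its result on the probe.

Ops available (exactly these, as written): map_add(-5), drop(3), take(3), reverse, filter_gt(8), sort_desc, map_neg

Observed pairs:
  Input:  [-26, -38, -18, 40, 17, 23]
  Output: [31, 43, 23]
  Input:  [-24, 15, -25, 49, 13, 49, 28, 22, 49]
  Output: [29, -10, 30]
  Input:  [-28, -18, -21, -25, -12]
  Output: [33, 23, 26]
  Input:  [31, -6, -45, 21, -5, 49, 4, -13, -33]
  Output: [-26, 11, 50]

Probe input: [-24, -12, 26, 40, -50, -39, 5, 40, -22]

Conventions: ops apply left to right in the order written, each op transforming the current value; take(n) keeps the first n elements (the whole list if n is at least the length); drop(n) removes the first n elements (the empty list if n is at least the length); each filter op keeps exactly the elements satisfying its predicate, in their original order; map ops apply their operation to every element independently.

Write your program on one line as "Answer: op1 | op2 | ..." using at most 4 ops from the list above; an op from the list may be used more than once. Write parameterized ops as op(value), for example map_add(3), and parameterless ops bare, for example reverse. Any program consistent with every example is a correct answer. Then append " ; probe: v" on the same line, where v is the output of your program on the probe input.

map_add(-5) | map_neg | take(3) ; probe: [29, 17, -21]

Check, running the answer program on each example:
  [-26, -38, -18, 40, 17, 23] -> [-31, -43, -23, 35, 12, 18] -> [31, 43, 23, -35, -12, -18] -> [31, 43, 23]
  [-24, 15, -25, 49, 13, 49, 28, 22, 49] -> [-29, 10, -30, 44, 8, 44, 23, 17, 44] -> [29, -10, 30, -44, -8, -44, -23, -17, -44] -> [29, -10, 30]
  [-28, -18, -21, -25, -12] -> [-33, -23, -26, -30, -17] -> [33, 23, 26, 30, 17] -> [33, 23, 26]
  [31, -6, -45, 21, -5, 49, 4, -13, -33] -> [26, -11, -50, 16, -10, 44, -1, -18, -38] -> [-26, 11, 50, -16, 10, -44, 1, 18, 38] -> [-26, 11, 50]
  probe: [-24, -12, 26, 40, -50, -39, 5, 40, -22] -> [-29, -17, 21, 35, -55, -44, 0, 35, -27] -> [29, 17, -21, -35, 55, 44, 0, -35, 27] -> [29, 17, -21]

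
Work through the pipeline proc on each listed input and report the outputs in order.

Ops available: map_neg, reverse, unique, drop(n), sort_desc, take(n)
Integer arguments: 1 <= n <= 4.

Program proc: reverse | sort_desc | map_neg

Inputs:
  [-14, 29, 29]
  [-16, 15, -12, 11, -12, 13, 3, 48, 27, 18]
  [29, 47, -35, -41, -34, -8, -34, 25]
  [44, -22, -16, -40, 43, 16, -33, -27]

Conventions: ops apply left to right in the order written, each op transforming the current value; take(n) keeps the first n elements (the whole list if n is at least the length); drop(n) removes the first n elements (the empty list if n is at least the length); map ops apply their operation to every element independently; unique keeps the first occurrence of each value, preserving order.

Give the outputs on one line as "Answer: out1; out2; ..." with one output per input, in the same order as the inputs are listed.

Execution, op by op:
  [-14, 29, 29] -> [29, 29, -14] -> [29, 29, -14] -> [-29, -29, 14]
  [-16, 15, -12, 11, -12, 13, 3, 48, 27, 18] -> [18, 27, 48, 3, 13, -12, 11, -12, 15, -16] -> [48, 27, 18, 15, 13, 11, 3, -12, -12, -16] -> [-48, -27, -18, -15, -13, -11, -3, 12, 12, 16]
  [29, 47, -35, -41, -34, -8, -34, 25] -> [25, -34, -8, -34, -41, -35, 47, 29] -> [47, 29, 25, -8, -34, -34, -35, -41] -> [-47, -29, -25, 8, 34, 34, 35, 41]
  [44, -22, -16, -40, 43, 16, -33, -27] -> [-27, -33, 16, 43, -40, -16, -22, 44] -> [44, 43, 16, -16, -22, -27, -33, -40] -> [-44, -43, -16, 16, 22, 27, 33, 40]

[-29, -29, 14]; [-48, -27, -18, -15, -13, -11, -3, 12, 12, 16]; [-47, -29, -25, 8, 34, 34, 35, 41]; [-44, -43, -16, 16, 22, 27, 33, 40]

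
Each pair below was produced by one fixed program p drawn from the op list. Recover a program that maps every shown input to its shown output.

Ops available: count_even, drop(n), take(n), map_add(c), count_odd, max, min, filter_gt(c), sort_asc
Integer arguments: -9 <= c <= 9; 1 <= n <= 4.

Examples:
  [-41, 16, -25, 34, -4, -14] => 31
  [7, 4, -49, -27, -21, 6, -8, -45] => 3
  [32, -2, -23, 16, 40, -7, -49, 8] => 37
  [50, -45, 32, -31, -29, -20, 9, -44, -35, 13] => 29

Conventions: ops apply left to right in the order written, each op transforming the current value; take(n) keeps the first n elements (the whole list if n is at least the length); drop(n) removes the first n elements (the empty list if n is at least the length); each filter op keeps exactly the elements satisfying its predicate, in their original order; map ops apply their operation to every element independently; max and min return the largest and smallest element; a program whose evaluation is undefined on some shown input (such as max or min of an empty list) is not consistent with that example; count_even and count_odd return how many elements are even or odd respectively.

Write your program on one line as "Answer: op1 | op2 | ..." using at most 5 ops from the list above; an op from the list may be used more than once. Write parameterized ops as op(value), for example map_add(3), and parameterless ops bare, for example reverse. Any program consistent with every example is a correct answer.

filter_gt(3) | drop(1) | map_add(-1) | map_add(-2) | max

Check, running the answer program on each example:
  [-41, 16, -25, 34, -4, -14] -> [16, 34] -> [34] -> [33] -> [31] -> 31
  [7, 4, -49, -27, -21, 6, -8, -45] -> [7, 4, 6] -> [4, 6] -> [3, 5] -> [1, 3] -> 3
  [32, -2, -23, 16, 40, -7, -49, 8] -> [32, 16, 40, 8] -> [16, 40, 8] -> [15, 39, 7] -> [13, 37, 5] -> 37
  [50, -45, 32, -31, -29, -20, 9, -44, -35, 13] -> [50, 32, 9, 13] -> [32, 9, 13] -> [31, 8, 12] -> [29, 6, 10] -> 29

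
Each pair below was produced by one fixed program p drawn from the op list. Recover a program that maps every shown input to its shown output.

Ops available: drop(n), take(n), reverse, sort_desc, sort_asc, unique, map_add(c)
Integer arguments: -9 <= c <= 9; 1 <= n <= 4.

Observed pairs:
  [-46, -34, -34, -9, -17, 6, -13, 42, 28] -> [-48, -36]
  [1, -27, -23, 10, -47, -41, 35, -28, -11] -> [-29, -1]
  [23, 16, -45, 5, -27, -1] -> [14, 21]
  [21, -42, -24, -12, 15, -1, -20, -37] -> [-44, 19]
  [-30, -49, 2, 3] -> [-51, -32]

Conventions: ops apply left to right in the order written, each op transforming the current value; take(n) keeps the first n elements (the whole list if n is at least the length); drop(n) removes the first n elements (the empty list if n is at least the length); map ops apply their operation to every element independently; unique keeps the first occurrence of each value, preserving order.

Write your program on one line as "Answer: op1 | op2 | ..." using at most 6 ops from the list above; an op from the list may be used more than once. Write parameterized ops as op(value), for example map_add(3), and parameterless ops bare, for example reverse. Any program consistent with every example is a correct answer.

take(2) | sort_desc | reverse | map_add(9) | map_add(-3) | map_add(-8)

Check, running the answer program on each example:
  [-46, -34, -34, -9, -17, 6, -13, 42, 28] -> [-46, -34] -> [-34, -46] -> [-46, -34] -> [-37, -25] -> [-40, -28] -> [-48, -36]
  [1, -27, -23, 10, -47, -41, 35, -28, -11] -> [1, -27] -> [1, -27] -> [-27, 1] -> [-18, 10] -> [-21, 7] -> [-29, -1]
  [23, 16, -45, 5, -27, -1] -> [23, 16] -> [23, 16] -> [16, 23] -> [25, 32] -> [22, 29] -> [14, 21]
  [21, -42, -24, -12, 15, -1, -20, -37] -> [21, -42] -> [21, -42] -> [-42, 21] -> [-33, 30] -> [-36, 27] -> [-44, 19]
  [-30, -49, 2, 3] -> [-30, -49] -> [-30, -49] -> [-49, -30] -> [-40, -21] -> [-43, -24] -> [-51, -32]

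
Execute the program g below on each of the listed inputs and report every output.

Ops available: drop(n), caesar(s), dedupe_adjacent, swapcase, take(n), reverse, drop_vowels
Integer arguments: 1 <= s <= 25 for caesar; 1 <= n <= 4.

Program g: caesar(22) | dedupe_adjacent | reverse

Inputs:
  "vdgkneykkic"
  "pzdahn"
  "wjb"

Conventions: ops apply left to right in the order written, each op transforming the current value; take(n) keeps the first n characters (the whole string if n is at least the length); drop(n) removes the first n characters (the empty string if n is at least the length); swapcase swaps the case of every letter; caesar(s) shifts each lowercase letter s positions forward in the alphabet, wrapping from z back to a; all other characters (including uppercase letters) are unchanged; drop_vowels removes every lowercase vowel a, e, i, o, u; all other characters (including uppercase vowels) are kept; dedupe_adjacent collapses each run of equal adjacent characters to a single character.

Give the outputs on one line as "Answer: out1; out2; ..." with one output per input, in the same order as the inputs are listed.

"yeguajgczr"; "jdwzvl"; "xfs"

Execution, op by op:
  "vdgkneykkic" -> "rzcgjauggey" -> "rzcgjaugey" -> "yeguajgczr"
  "pzdahn" -> "lvzwdj" -> "lvzwdj" -> "jdwzvl"
  "wjb" -> "sfx" -> "sfx" -> "xfs"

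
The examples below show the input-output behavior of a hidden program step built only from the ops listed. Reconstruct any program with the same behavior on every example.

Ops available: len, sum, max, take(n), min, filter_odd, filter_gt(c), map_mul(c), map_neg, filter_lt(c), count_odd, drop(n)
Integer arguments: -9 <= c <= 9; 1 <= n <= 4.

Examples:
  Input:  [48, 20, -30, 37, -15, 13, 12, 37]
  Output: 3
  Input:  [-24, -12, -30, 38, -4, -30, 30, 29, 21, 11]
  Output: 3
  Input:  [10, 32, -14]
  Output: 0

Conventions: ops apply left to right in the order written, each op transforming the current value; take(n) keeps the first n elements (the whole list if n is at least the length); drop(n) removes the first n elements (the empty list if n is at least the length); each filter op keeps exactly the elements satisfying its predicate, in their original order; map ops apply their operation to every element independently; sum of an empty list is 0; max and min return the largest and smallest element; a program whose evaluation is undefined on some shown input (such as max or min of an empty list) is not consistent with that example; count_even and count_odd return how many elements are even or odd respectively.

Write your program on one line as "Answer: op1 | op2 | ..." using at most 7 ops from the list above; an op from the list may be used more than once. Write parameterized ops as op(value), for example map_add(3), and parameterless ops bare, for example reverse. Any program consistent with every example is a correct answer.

filter_odd | map_mul(-6) | map_mul(4) | map_mul(3) | filter_lt(-8) | len

Check, running the answer program on each example:
  [48, 20, -30, 37, -15, 13, 12, 37] -> [37, -15, 13, 37] -> [-222, 90, -78, -222] -> [-888, 360, -312, -888] -> [-2664, 1080, -936, -2664] -> [-2664, -936, -2664] -> 3
  [-24, -12, -30, 38, -4, -30, 30, 29, 21, 11] -> [29, 21, 11] -> [-174, -126, -66] -> [-696, -504, -264] -> [-2088, -1512, -792] -> [-2088, -1512, -792] -> 3
  [10, 32, -14] -> [] -> [] -> [] -> [] -> [] -> 0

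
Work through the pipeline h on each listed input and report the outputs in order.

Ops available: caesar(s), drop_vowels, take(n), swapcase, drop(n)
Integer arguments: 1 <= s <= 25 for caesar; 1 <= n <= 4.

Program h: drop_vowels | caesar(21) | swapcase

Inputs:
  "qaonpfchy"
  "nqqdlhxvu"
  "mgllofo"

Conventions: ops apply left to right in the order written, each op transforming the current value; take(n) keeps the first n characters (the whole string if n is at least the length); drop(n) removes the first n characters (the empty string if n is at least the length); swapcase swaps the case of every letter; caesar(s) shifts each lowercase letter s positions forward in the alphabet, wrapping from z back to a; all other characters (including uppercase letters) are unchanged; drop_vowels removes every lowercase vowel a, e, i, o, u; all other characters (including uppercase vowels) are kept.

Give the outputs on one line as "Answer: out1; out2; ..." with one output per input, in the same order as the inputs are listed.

"LIKAXCT"; "ILLYGCSQ"; "HBGGA"

Execution, op by op:
  "qaonpfchy" -> "qnpfchy" -> "likaxct" -> "LIKAXCT"
  "nqqdlhxvu" -> "nqqdlhxv" -> "illygcsq" -> "ILLYGCSQ"
  "mgllofo" -> "mgllf" -> "hbgga" -> "HBGGA"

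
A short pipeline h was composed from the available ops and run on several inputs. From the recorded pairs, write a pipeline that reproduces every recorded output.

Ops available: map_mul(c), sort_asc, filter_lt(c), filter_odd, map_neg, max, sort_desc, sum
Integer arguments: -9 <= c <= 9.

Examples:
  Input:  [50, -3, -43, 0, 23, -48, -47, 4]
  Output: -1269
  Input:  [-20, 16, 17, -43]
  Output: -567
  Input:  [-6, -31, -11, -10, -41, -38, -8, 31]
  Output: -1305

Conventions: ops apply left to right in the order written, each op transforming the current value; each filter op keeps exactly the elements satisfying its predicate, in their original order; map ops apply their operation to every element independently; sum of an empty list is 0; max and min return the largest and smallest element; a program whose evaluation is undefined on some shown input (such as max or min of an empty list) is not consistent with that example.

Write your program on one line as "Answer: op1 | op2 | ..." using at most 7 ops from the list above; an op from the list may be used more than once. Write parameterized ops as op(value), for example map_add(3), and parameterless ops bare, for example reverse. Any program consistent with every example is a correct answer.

map_neg | map_mul(-9) | filter_lt(3) | sort_desc | filter_lt(-1) | sum

Check, running the answer program on each example:
  [50, -3, -43, 0, 23, -48, -47, 4] -> [-50, 3, 43, 0, -23, 48, 47, -4] -> [450, -27, -387, 0, 207, -432, -423, 36] -> [-27, -387, 0, -432, -423] -> [0, -27, -387, -423, -432] -> [-27, -387, -423, -432] -> -1269
  [-20, 16, 17, -43] -> [20, -16, -17, 43] -> [-180, 144, 153, -387] -> [-180, -387] -> [-180, -387] -> [-180, -387] -> -567
  [-6, -31, -11, -10, -41, -38, -8, 31] -> [6, 31, 11, 10, 41, 38, 8, -31] -> [-54, -279, -99, -90, -369, -342, -72, 279] -> [-54, -279, -99, -90, -369, -342, -72] -> [-54, -72, -90, -99, -279, -342, -369] -> [-54, -72, -90, -99, -279, -342, -369] -> -1305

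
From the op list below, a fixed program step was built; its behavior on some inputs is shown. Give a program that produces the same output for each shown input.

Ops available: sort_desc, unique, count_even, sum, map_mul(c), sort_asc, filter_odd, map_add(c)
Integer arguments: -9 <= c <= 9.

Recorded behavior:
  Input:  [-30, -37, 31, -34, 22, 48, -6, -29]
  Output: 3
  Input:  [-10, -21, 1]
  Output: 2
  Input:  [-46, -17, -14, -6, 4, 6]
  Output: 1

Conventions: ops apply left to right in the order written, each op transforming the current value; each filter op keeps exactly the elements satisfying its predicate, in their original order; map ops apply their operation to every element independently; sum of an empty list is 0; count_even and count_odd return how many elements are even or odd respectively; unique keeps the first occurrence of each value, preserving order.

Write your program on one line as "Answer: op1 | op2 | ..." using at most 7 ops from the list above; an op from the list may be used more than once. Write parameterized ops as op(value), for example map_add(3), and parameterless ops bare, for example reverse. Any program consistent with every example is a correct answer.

filter_odd | map_mul(-4) | map_mul(8) | map_mul(5) | sort_desc | count_even

Check, running the answer program on each example:
  [-30, -37, 31, -34, 22, 48, -6, -29] -> [-37, 31, -29] -> [148, -124, 116] -> [1184, -992, 928] -> [5920, -4960, 4640] -> [5920, 4640, -4960] -> 3
  [-10, -21, 1] -> [-21, 1] -> [84, -4] -> [672, -32] -> [3360, -160] -> [3360, -160] -> 2
  [-46, -17, -14, -6, 4, 6] -> [-17] -> [68] -> [544] -> [2720] -> [2720] -> 1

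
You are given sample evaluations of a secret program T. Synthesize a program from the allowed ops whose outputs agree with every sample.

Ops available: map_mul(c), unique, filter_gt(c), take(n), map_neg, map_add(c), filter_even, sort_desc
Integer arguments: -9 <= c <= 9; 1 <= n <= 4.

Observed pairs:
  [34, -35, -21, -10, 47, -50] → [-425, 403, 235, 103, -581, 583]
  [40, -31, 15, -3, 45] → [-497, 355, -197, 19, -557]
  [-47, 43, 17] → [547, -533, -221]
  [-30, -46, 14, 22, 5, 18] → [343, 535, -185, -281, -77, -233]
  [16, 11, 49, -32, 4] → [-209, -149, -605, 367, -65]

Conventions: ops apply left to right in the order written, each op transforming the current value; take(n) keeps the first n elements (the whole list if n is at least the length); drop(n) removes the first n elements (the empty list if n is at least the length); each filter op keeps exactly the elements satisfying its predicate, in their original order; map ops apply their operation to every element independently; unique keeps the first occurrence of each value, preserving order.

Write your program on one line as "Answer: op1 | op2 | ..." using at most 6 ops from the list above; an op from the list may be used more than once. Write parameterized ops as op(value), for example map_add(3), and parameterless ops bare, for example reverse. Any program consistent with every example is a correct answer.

map_neg | map_add(-2) | map_mul(-3) | map_mul(-4) | map_add(7)

Check, running the answer program on each example:
  [34, -35, -21, -10, 47, -50] -> [-34, 35, 21, 10, -47, 50] -> [-36, 33, 19, 8, -49, 48] -> [108, -99, -57, -24, 147, -144] -> [-432, 396, 228, 96, -588, 576] -> [-425, 403, 235, 103, -581, 583]
  [40, -31, 15, -3, 45] -> [-40, 31, -15, 3, -45] -> [-42, 29, -17, 1, -47] -> [126, -87, 51, -3, 141] -> [-504, 348, -204, 12, -564] -> [-497, 355, -197, 19, -557]
  [-47, 43, 17] -> [47, -43, -17] -> [45, -45, -19] -> [-135, 135, 57] -> [540, -540, -228] -> [547, -533, -221]
  [-30, -46, 14, 22, 5, 18] -> [30, 46, -14, -22, -5, -18] -> [28, 44, -16, -24, -7, -20] -> [-84, -132, 48, 72, 21, 60] -> [336, 528, -192, -288, -84, -240] -> [343, 535, -185, -281, -77, -233]
  [16, 11, 49, -32, 4] -> [-16, -11, -49, 32, -4] -> [-18, -13, -51, 30, -6] -> [54, 39, 153, -90, 18] -> [-216, -156, -612, 360, -72] -> [-209, -149, -605, 367, -65]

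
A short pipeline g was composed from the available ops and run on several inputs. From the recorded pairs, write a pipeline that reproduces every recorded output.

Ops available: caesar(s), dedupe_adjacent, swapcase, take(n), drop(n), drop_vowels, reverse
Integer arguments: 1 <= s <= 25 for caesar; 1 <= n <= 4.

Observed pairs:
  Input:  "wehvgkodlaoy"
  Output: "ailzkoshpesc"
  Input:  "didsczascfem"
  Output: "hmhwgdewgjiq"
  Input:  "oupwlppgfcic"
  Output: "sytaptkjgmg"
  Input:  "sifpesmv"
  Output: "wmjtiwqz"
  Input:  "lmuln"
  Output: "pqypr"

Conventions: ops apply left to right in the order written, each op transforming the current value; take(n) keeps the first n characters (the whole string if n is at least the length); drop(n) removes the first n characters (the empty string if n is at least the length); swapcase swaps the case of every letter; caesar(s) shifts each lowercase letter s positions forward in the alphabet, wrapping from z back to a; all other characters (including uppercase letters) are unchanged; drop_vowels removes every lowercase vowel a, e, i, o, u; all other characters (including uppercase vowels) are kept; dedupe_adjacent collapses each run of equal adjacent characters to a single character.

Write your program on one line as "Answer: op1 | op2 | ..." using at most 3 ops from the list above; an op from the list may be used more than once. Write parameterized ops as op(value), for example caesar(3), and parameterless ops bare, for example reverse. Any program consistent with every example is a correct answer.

caesar(3) | dedupe_adjacent | caesar(1)

Check, running the answer program on each example:
  "wehvgkodlaoy" -> "zhkyjnrgodrb" -> "zhkyjnrgodrb" -> "ailzkoshpesc"
  "didsczascfem" -> "glgvfcdvfihp" -> "glgvfcdvfihp" -> "hmhwgdewgjiq"
  "oupwlppgfcic" -> "rxszossjiflf" -> "rxszosjiflf" -> "sytaptkjgmg"
  "sifpesmv" -> "vlishvpy" -> "vlishvpy" -> "wmjtiwqz"
  "lmuln" -> "opxoq" -> "opxoq" -> "pqypr"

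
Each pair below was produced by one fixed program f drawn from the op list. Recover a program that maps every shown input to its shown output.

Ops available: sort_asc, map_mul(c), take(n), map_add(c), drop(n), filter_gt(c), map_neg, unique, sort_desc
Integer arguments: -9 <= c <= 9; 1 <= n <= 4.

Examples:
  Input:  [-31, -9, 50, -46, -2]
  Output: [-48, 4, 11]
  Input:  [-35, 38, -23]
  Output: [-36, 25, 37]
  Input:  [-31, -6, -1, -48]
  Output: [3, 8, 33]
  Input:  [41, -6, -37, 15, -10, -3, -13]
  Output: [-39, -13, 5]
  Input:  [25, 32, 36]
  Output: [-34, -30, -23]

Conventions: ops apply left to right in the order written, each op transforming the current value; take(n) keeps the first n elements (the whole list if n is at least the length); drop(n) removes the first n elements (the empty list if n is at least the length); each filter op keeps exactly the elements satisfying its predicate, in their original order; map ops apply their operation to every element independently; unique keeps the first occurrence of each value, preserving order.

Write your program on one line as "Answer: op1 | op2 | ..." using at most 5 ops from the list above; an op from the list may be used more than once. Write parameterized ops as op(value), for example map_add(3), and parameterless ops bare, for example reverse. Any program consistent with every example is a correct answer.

map_neg | sort_asc | take(3) | map_add(2)

Check, running the answer program on each example:
  [-31, -9, 50, -46, -2] -> [31, 9, -50, 46, 2] -> [-50, 2, 9, 31, 46] -> [-50, 2, 9] -> [-48, 4, 11]
  [-35, 38, -23] -> [35, -38, 23] -> [-38, 23, 35] -> [-38, 23, 35] -> [-36, 25, 37]
  [-31, -6, -1, -48] -> [31, 6, 1, 48] -> [1, 6, 31, 48] -> [1, 6, 31] -> [3, 8, 33]
  [41, -6, -37, 15, -10, -3, -13] -> [-41, 6, 37, -15, 10, 3, 13] -> [-41, -15, 3, 6, 10, 13, 37] -> [-41, -15, 3] -> [-39, -13, 5]
  [25, 32, 36] -> [-25, -32, -36] -> [-36, -32, -25] -> [-36, -32, -25] -> [-34, -30, -23]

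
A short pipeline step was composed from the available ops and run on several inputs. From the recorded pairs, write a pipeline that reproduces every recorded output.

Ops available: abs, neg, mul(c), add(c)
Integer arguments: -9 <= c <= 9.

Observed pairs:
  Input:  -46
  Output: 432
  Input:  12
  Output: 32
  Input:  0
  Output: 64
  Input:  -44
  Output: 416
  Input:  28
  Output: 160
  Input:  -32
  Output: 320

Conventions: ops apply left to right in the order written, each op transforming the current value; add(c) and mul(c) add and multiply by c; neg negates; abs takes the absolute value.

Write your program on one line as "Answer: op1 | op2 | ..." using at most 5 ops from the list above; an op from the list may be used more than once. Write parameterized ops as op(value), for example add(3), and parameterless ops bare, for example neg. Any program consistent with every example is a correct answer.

add(-8) | neg | mul(-8) | abs

Check, running the answer program on each example:
  -46 -> -54 -> 54 -> -432 -> 432
  12 -> 4 -> -4 -> 32 -> 32
  0 -> -8 -> 8 -> -64 -> 64
  -44 -> -52 -> 52 -> -416 -> 416
  28 -> 20 -> -20 -> 160 -> 160
  -32 -> -40 -> 40 -> -320 -> 320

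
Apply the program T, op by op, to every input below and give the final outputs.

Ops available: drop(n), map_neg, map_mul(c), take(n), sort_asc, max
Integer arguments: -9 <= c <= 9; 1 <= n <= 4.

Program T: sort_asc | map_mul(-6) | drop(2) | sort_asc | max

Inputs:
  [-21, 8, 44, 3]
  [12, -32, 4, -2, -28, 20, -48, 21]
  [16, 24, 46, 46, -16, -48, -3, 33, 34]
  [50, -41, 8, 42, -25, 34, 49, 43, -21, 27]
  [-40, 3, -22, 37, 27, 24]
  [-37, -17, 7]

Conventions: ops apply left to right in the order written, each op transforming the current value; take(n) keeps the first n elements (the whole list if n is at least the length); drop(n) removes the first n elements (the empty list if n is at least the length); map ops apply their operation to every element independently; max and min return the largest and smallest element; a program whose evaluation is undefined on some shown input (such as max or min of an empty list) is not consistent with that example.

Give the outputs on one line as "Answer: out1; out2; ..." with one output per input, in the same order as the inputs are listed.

Execution, op by op:
  [-21, 8, 44, 3] -> [-21, 3, 8, 44] -> [126, -18, -48, -264] -> [-48, -264] -> [-264, -48] -> -48
  [12, -32, 4, -2, -28, 20, -48, 21] -> [-48, -32, -28, -2, 4, 12, 20, 21] -> [288, 192, 168, 12, -24, -72, -120, -126] -> [168, 12, -24, -72, -120, -126] -> [-126, -120, -72, -24, 12, 168] -> 168
  [16, 24, 46, 46, -16, -48, -3, 33, 34] -> [-48, -16, -3, 16, 24, 33, 34, 46, 46] -> [288, 96, 18, -96, -144, -198, -204, -276, -276] -> [18, -96, -144, -198, -204, -276, -276] -> [-276, -276, -204, -198, -144, -96, 18] -> 18
  [50, -41, 8, 42, -25, 34, 49, 43, -21, 27] -> [-41, -25, -21, 8, 27, 34, 42, 43, 49, 50] -> [246, 150, 126, -48, -162, -204, -252, -258, -294, -300] -> [126, -48, -162, -204, -252, -258, -294, -300] -> [-300, -294, -258, -252, -204, -162, -48, 126] -> 126
  [-40, 3, -22, 37, 27, 24] -> [-40, -22, 3, 24, 27, 37] -> [240, 132, -18, -144, -162, -222] -> [-18, -144, -162, -222] -> [-222, -162, -144, -18] -> -18
  [-37, -17, 7] -> [-37, -17, 7] -> [222, 102, -42] -> [-42] -> [-42] -> -42

-48; 168; 18; 126; -18; -42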